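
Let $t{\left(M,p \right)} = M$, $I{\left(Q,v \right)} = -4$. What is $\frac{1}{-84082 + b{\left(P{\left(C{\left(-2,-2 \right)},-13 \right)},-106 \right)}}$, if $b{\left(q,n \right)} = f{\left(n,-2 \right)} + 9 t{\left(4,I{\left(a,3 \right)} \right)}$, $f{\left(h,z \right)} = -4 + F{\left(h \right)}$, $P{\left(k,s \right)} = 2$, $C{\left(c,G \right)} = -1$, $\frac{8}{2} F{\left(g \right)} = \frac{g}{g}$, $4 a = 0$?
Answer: $- \frac{4}{336199} \approx -1.1898 \cdot 10^{-5}$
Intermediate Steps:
$a = 0$ ($a = \frac{1}{4} \cdot 0 = 0$)
$F{\left(g \right)} = \frac{1}{4}$ ($F{\left(g \right)} = \frac{g \frac{1}{g}}{4} = \frac{1}{4} \cdot 1 = \frac{1}{4}$)
$f{\left(h,z \right)} = - \frac{15}{4}$ ($f{\left(h,z \right)} = -4 + \frac{1}{4} = - \frac{15}{4}$)
$b{\left(q,n \right)} = \frac{129}{4}$ ($b{\left(q,n \right)} = - \frac{15}{4} + 9 \cdot 4 = - \frac{15}{4} + 36 = \frac{129}{4}$)
$\frac{1}{-84082 + b{\left(P{\left(C{\left(-2,-2 \right)},-13 \right)},-106 \right)}} = \frac{1}{-84082 + \frac{129}{4}} = \frac{1}{- \frac{336199}{4}} = - \frac{4}{336199}$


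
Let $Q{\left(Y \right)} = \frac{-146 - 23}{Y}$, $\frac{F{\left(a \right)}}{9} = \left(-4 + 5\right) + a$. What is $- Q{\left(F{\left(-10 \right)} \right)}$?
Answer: $- \frac{169}{81} \approx -2.0864$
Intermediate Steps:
$F{\left(a \right)} = 9 + 9 a$ ($F{\left(a \right)} = 9 \left(\left(-4 + 5\right) + a\right) = 9 \left(1 + a\right) = 9 + 9 a$)
$Q{\left(Y \right)} = - \frac{169}{Y}$
$- Q{\left(F{\left(-10 \right)} \right)} = - \frac{-169}{9 + 9 \left(-10\right)} = - \frac{-169}{9 - 90} = - \frac{-169}{-81} = - \frac{\left(-169\right) \left(-1\right)}{81} = \left(-1\right) \frac{169}{81} = - \frac{169}{81}$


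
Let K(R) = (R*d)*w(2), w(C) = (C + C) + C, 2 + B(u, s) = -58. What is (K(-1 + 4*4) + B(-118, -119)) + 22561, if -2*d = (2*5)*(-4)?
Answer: 24301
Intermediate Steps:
d = 20 (d = -2*5*(-4)/2 = -5*(-4) = -1/2*(-40) = 20)
B(u, s) = -60 (B(u, s) = -2 - 58 = -60)
w(C) = 3*C (w(C) = 2*C + C = 3*C)
K(R) = 120*R (K(R) = (R*20)*(3*2) = (20*R)*6 = 120*R)
(K(-1 + 4*4) + B(-118, -119)) + 22561 = (120*(-1 + 4*4) - 60) + 22561 = (120*(-1 + 16) - 60) + 22561 = (120*15 - 60) + 22561 = (1800 - 60) + 22561 = 1740 + 22561 = 24301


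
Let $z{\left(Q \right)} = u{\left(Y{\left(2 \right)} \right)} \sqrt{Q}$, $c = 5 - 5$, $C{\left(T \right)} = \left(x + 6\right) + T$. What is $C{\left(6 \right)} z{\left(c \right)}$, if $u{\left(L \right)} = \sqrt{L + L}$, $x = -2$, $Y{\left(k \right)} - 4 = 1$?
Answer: $0$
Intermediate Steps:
$Y{\left(k \right)} = 5$ ($Y{\left(k \right)} = 4 + 1 = 5$)
$u{\left(L \right)} = \sqrt{2} \sqrt{L}$ ($u{\left(L \right)} = \sqrt{2 L} = \sqrt{2} \sqrt{L}$)
$C{\left(T \right)} = 4 + T$ ($C{\left(T \right)} = \left(-2 + 6\right) + T = 4 + T$)
$c = 0$
$z{\left(Q \right)} = \sqrt{10} \sqrt{Q}$ ($z{\left(Q \right)} = \sqrt{2} \sqrt{5} \sqrt{Q} = \sqrt{10} \sqrt{Q}$)
$C{\left(6 \right)} z{\left(c \right)} = \left(4 + 6\right) \sqrt{10} \sqrt{0} = 10 \sqrt{10} \cdot 0 = 10 \cdot 0 = 0$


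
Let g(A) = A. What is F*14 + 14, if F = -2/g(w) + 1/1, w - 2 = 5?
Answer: 24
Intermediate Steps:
w = 7 (w = 2 + 5 = 7)
F = 5/7 (F = -2/7 + 1/1 = -2*1/7 + 1*1 = -2/7 + 1 = 5/7 ≈ 0.71429)
F*14 + 14 = (5/7)*14 + 14 = 10 + 14 = 24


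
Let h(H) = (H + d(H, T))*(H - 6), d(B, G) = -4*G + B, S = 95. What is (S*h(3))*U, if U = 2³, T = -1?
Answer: -22800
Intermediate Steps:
U = 8
d(B, G) = B - 4*G
h(H) = (-6 + H)*(4 + 2*H) (h(H) = (H + (H - 4*(-1)))*(H - 6) = (H + (H + 4))*(-6 + H) = (H + (4 + H))*(-6 + H) = (4 + 2*H)*(-6 + H) = (-6 + H)*(4 + 2*H))
(S*h(3))*U = (95*(-24 - 8*3 + 2*3²))*8 = (95*(-24 - 24 + 2*9))*8 = (95*(-24 - 24 + 18))*8 = (95*(-30))*8 = -2850*8 = -22800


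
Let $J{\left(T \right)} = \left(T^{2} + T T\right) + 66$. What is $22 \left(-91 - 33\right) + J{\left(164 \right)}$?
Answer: $51130$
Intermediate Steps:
$J{\left(T \right)} = 66 + 2 T^{2}$ ($J{\left(T \right)} = \left(T^{2} + T^{2}\right) + 66 = 2 T^{2} + 66 = 66 + 2 T^{2}$)
$22 \left(-91 - 33\right) + J{\left(164 \right)} = 22 \left(-91 - 33\right) + \left(66 + 2 \cdot 164^{2}\right) = 22 \left(-124\right) + \left(66 + 2 \cdot 26896\right) = -2728 + \left(66 + 53792\right) = -2728 + 53858 = 51130$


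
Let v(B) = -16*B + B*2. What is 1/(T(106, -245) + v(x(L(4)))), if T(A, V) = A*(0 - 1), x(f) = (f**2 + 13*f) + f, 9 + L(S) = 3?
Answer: 1/566 ≈ 0.0017668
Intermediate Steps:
L(S) = -6 (L(S) = -9 + 3 = -6)
x(f) = f**2 + 14*f
v(B) = -14*B (v(B) = -16*B + 2*B = -14*B)
T(A, V) = -A (T(A, V) = A*(-1) = -A)
1/(T(106, -245) + v(x(L(4)))) = 1/(-1*106 - (-84)*(14 - 6)) = 1/(-106 - (-84)*8) = 1/(-106 - 14*(-48)) = 1/(-106 + 672) = 1/566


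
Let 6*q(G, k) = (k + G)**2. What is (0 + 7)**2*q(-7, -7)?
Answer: 4802/3 ≈ 1600.7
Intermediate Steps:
q(G, k) = (G + k)**2/6 (q(G, k) = (k + G)**2/6 = (G + k)**2/6)
(0 + 7)**2*q(-7, -7) = (0 + 7)**2*((-7 - 7)**2/6) = 7**2*((1/6)*(-14)**2) = 49*((1/6)*196) = 49*(98/3) = 4802/3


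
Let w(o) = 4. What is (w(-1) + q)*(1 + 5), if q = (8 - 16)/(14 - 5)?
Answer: 56/3 ≈ 18.667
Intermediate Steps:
q = -8/9 ≈ -0.88889
(w(-1) + q)*(1 + 5) = (4 - 8/9)*(1 + 5) = (28/9)*6 = 56/3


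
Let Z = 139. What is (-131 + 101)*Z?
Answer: -4170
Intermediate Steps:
(-131 + 101)*Z = (-131 + 101)*139 = -30*139 = -4170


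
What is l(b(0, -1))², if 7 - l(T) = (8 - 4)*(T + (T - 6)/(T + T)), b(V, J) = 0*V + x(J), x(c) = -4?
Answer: 324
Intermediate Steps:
b(V, J) = -4 (b(V, J) = 0*V - 4 = 0 - 4 = -4)
l(T) = 7 - 4*T - 2*(-6 + T)/T (l(T) = 7 - (8 - 4)*(T + (T - 6)/(T + T)) = 7 - 4*(T + (-6 + T)/((2*T))) = 7 - 4*(T + (-6 + T)*(1/(2*T))) = 7 - 4*(T + (-6 + T)/(2*T)) = 7 - (4*T + 2*(-6 + T)/T) = 7 + (-4*T - 2*(-6 + T)/T) = 7 - 4*T - 2*(-6 + T)/T)
l(b(0, -1))² = (5 - 4*(-4) + 12/(-4))² = (5 + 16 + 12*(-¼))² = (5 + 16 - 3)² = 18² = 324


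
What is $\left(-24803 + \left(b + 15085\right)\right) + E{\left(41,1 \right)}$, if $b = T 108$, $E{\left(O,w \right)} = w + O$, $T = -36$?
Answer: $-13564$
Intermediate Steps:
$E{\left(O,w \right)} = O + w$
$b = -3888$ ($b = \left(-36\right) 108 = -3888$)
$\left(-24803 + \left(b + 15085\right)\right) + E{\left(41,1 \right)} = \left(-24803 + \left(-3888 + 15085\right)\right) + \left(41 + 1\right) = \left(-24803 + 11197\right) + 42 = -13606 + 42 = -13564$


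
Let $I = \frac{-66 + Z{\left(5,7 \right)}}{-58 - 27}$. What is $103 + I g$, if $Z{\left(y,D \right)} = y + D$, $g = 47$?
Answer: $\frac{11293}{85} \approx 132.86$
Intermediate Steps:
$Z{\left(y,D \right)} = D + y$
$I = \frac{54}{85}$ ($I = \frac{-66 + \left(7 + 5\right)}{-58 - 27} = \frac{-66 + 12}{-85} = \left(-54\right) \left(- \frac{1}{85}\right) = \frac{54}{85} \approx 0.63529$)
$103 + I g = 103 + \frac{54}{85} \cdot 47 = 103 + \frac{2538}{85} = \frac{11293}{85}$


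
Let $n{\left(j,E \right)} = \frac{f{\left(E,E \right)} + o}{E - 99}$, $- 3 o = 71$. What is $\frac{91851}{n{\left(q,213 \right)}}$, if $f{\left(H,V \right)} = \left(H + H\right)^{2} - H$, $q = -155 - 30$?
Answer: $\frac{15706521}{271859} \approx 57.775$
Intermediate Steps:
$o = - \frac{71}{3}$ ($o = \left(- \frac{1}{3}\right) 71 = - \frac{71}{3} \approx -23.667$)
$q = -185$ ($q = -155 - 30 = -185$)
$f{\left(H,V \right)} = - H + 4 H^{2}$ ($f{\left(H,V \right)} = \left(2 H\right)^{2} - H = 4 H^{2} - H = - H + 4 H^{2}$)
$n{\left(j,E \right)} = \frac{- \frac{71}{3} + E \left(-1 + 4 E\right)}{-99 + E}$ ($n{\left(j,E \right)} = \frac{E \left(-1 + 4 E\right) - \frac{71}{3}}{E - 99} = \frac{- \frac{71}{3} + E \left(-1 + 4 E\right)}{-99 + E}$)
$\frac{91851}{n{\left(q,213 \right)}} = \frac{91851}{\frac{1}{-99 + 213} \left(- \frac{71}{3} + 213 \left(-1 + 4 \cdot 213\right)\right)} = \frac{91851}{\frac{1}{114} \left(- \frac{71}{3} + 213 \left(-1 + 852\right)\right)} = \frac{91851}{\frac{1}{114} \left(- \frac{71}{3} + 213 \cdot 851\right)} = \frac{91851}{\frac{1}{114} \left(- \frac{71}{3} + 181263\right)} = \frac{91851}{\frac{1}{114} \cdot \frac{543718}{3}} = \frac{91851}{\frac{271859}{171}} = 91851 \cdot \frac{171}{271859} = \frac{15706521}{271859}$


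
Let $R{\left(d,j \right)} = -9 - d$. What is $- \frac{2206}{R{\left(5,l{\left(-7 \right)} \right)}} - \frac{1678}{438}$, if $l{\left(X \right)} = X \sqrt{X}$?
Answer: $\frac{235684}{1533} \approx 153.74$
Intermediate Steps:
$l{\left(X \right)} = X^{\frac{3}{2}}$
$- \frac{2206}{R{\left(5,l{\left(-7 \right)} \right)}} - \frac{1678}{438} = - \frac{2206}{-9 - 5} - \frac{1678}{438} = - \frac{2206}{-9 - 5} - \frac{839}{219} = - \frac{2206}{-14} - \frac{839}{219} = \left(-2206\right) \left(- \frac{1}{14}\right) - \frac{839}{219} = \frac{1103}{7} - \frac{839}{219} = \frac{235684}{1533}$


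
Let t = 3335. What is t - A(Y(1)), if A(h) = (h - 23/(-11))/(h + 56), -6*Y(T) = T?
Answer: 12289348/3685 ≈ 3335.0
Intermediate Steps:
Y(T) = -T/6
A(h) = (23/11 + h)/(56 + h) (A(h) = (h - 23*(-1/11))/(56 + h) = (h + 23/11)/(56 + h) = (23/11 + h)/(56 + h))
t - A(Y(1)) = 3335 - (23/11 - ⅙*1)/(56 - ⅙*1) = 3335 - (23/11 - ⅙)/(56 - ⅙) = 3335 - 127/(335/6*66) = 3335 - 6*127/(335*66) = 3335 - 1*127/3685 = 3335 - 127/3685 = 12289348/3685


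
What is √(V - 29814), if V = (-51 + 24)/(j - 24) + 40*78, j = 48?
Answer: 3*I*√47458/4 ≈ 163.39*I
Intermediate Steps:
V = 24951/8 (V = (-51 + 24)/(48 - 24) + 40*78 = -27/24 + 3120 = -27*1/24 + 3120 = -9/8 + 3120 = 24951/8 ≈ 3118.9)
√(V - 29814) = √(24951/8 - 29814) = √(-213561/8) = 3*I*√47458/4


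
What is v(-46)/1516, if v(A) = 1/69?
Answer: 1/104604 ≈ 9.5599e-6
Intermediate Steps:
v(A) = 1/69
v(-46)/1516 = (1/69)/1516 = (1/69)*(1/1516) = 1/104604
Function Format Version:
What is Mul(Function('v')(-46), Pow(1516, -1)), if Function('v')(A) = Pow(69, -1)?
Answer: Rational(1, 104604) ≈ 9.5599e-6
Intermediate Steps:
Function('v')(A) = Rational(1, 69)
Mul(Function('v')(-46), Pow(1516, -1)) = Mul(Rational(1, 69), Pow(1516, -1)) = Mul(Rational(1, 69), Rational(1, 1516)) = Rational(1, 104604)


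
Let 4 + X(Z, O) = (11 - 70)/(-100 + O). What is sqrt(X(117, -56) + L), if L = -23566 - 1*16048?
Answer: I*sqrt(241033611)/78 ≈ 199.04*I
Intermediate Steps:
X(Z, O) = -4 - 59/(-100 + O) (X(Z, O) = -4 + (11 - 70)/(-100 + O) = -4 - 59/(-100 + O))
L = -39614 (L = -23566 - 16048 = -39614)
sqrt(X(117, -56) + L) = sqrt((341 - 4*(-56))/(-100 - 56) - 39614) = sqrt((341 + 224)/(-156) - 39614) = sqrt(-1/156*565 - 39614) = sqrt(-565/156 - 39614) = sqrt(-6180349/156) = I*sqrt(241033611)/78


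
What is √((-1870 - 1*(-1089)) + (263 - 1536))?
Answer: I*√2054 ≈ 45.321*I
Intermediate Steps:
√((-1870 - 1*(-1089)) + (263 - 1536)) = √((-1870 + 1089) - 1273) = √(-781 - 1273) = √(-2054) = I*√2054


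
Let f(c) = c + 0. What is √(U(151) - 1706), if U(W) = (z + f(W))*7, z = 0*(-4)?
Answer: I*√649 ≈ 25.475*I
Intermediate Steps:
f(c) = c
z = 0
U(W) = 7*W (U(W) = (0 + W)*7 = W*7 = 7*W)
√(U(151) - 1706) = √(7*151 - 1706) = √(1057 - 1706) = √(-649) = I*√649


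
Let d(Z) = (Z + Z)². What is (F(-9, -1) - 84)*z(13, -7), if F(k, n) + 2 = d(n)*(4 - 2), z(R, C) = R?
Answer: -1014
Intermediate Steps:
d(Z) = 4*Z² (d(Z) = (2*Z)² = 4*Z²)
F(k, n) = -2 + 8*n² (F(k, n) = -2 + (4*n²)*(4 - 2) = -2 + (4*n²)*2 = -2 + 8*n²)
(F(-9, -1) - 84)*z(13, -7) = ((-2 + 8*(-1)²) - 84)*13 = ((-2 + 8*1) - 84)*13 = ((-2 + 8) - 84)*13 = (6 - 84)*13 = -78*13 = -1014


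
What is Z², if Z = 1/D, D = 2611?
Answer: 1/6817321 ≈ 1.4669e-7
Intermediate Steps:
Z = 1/2611 ≈ 0.00038300
Z² = (1/2611)² = 1/6817321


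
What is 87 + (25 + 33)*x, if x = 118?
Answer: 6931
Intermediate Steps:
87 + (25 + 33)*x = 87 + (25 + 33)*118 = 87 + 58*118 = 87 + 6844 = 6931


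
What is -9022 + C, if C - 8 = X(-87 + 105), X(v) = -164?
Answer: -9178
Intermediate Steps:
C = -156 (C = 8 - 164 = -156)
-9022 + C = -9022 - 156 = -9178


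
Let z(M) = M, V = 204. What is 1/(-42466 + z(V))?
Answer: -1/42262 ≈ -2.3662e-5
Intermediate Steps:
1/(-42466 + z(V)) = 1/(-42466 + 204) = 1/(-42262) = -1/42262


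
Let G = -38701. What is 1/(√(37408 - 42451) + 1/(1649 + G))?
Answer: -37052/6923286100273 - 56286878864*I*√3/6923286100273 ≈ -5.3518e-9 - 0.014082*I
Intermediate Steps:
1/(√(37408 - 42451) + 1/(1649 + G)) = 1/(√(37408 - 42451) + 1/(1649 - 38701)) = 1/(√(-5043) + 1/(-37052)) = 1/(41*I*√3 - 1/37052) = 1/(-1/37052 + 41*I*√3)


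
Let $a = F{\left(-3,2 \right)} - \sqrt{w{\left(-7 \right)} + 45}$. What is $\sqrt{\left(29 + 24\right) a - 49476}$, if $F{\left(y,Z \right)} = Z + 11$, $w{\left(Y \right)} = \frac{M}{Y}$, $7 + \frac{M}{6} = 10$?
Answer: $\frac{\sqrt{-2390563 - 1113 \sqrt{231}}}{7} \approx 221.66 i$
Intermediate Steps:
$M = 18$ ($M = -42 + 6 \cdot 10 = -42 + 60 = 18$)
$w{\left(Y \right)} = \frac{18}{Y}$
$F{\left(y,Z \right)} = 11 + Z$
$a = 13 - \frac{3 \sqrt{231}}{7}$ ($a = \left(11 + 2\right) - \sqrt{\frac{18}{-7} + 45} = 13 - \sqrt{18 \left(- \frac{1}{7}\right) + 45} = 13 - \sqrt{- \frac{18}{7} + 45} = 13 - \sqrt{\frac{297}{7}} = 13 - \frac{3 \sqrt{231}}{7} \approx 6.4863$)
$\sqrt{\left(29 + 24\right) a - 49476} = \sqrt{\left(29 + 24\right) \left(13 - \frac{3 \sqrt{231}}{7}\right) - 49476} = \sqrt{53 \left(13 - \frac{3 \sqrt{231}}{7}\right) - 49476} = \sqrt{\left(689 - \frac{159 \sqrt{231}}{7}\right) - 49476} = \sqrt{-48787 - \frac{159 \sqrt{231}}{7}}$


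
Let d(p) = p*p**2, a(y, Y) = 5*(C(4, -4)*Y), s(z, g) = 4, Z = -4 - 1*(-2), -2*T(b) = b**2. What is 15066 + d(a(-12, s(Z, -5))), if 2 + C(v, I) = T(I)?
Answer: -7984934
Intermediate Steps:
T(b) = -b**2/2
Z = -2 (Z = -4 + 2 = -2)
C(v, I) = -2 - I**2/2
a(y, Y) = -50*Y (a(y, Y) = 5*((-2 - 1/2*(-4)**2)*Y) = 5*((-2 - 1/2*16)*Y) = 5*((-2 - 8)*Y) = 5*(-10*Y) = -50*Y)
d(p) = p**3
15066 + d(a(-12, s(Z, -5))) = 15066 + (-50*4)**3 = 15066 + (-200)**3 = 15066 - 8000000 = -7984934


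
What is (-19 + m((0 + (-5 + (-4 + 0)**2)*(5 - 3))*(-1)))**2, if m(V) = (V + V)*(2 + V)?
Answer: 741321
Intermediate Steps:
m(V) = 2*V*(2 + V) (m(V) = (2*V)*(2 + V) = 2*V*(2 + V))
(-19 + m((0 + (-5 + (-4 + 0)**2)*(5 - 3))*(-1)))**2 = (-19 + 2*((0 + (-5 + (-4 + 0)**2)*(5 - 3))*(-1))*(2 + (0 + (-5 + (-4 + 0)**2)*(5 - 3))*(-1)))**2 = (-19 + 2*((0 + (-5 + (-4)**2)*2)*(-1))*(2 + (0 + (-5 + (-4)**2)*2)*(-1)))**2 = (-19 + 2*((0 + (-5 + 16)*2)*(-1))*(2 + (0 + (-5 + 16)*2)*(-1)))**2 = (-19 + 2*((0 + 11*2)*(-1))*(2 + (0 + 11*2)*(-1)))**2 = (-19 + 2*((0 + 22)*(-1))*(2 + (0 + 22)*(-1)))**2 = (-19 + 2*(22*(-1))*(2 + 22*(-1)))**2 = (-19 + 2*(-22)*(2 - 22))**2 = (-19 + 2*(-22)*(-20))**2 = (-19 + 880)**2 = 861**2 = 741321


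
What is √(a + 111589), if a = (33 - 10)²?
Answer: √112118 ≈ 334.84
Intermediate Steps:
a = 529 (a = 23² = 529)
√(a + 111589) = √(529 + 111589) = √112118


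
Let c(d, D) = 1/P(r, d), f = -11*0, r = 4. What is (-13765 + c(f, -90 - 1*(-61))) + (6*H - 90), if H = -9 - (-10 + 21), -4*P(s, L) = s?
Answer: -13976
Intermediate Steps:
f = 0
P(s, L) = -s/4
H = -20 (H = -9 - 1*11 = -9 - 11 = -20)
c(d, D) = -1 (c(d, D) = 1/(-¼*4) = 1/(-1) = -1)
(-13765 + c(f, -90 - 1*(-61))) + (6*H - 90) = (-13765 - 1) + (6*(-20) - 90) = -13766 + (-120 - 90) = -13766 - 210 = -13976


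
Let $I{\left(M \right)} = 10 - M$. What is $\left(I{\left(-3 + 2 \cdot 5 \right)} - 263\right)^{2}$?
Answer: $67600$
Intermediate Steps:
$\left(I{\left(-3 + 2 \cdot 5 \right)} - 263\right)^{2} = \left(\left(10 - \left(-3 + 2 \cdot 5\right)\right) - 263\right)^{2} = \left(\left(10 - \left(-3 + 10\right)\right) - 263\right)^{2} = \left(\left(10 - 7\right) - 263\right)^{2} = \left(3 - 263\right)^{2} = \left(-260\right)^{2} = 67600$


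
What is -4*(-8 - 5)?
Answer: 52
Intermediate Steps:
-4*(-8 - 5) = -4*(-13) = 52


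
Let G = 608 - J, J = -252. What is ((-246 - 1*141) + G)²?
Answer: 223729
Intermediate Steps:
G = 860 (G = 608 - 1*(-252) = 608 + 252 = 860)
((-246 - 1*141) + G)² = ((-246 - 1*141) + 860)² = ((-246 - 141) + 860)² = (-387 + 860)² = 473² = 223729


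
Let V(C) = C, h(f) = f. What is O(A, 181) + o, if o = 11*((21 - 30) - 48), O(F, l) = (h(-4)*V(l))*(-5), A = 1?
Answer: 2993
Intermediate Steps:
O(F, l) = 20*l (O(F, l) = -4*l*(-5) = 20*l)
o = -627 (o = 11*(-9 - 48) = 11*(-57) = -627)
O(A, 181) + o = 20*181 - 627 = 3620 - 627 = 2993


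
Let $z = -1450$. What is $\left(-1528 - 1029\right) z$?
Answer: $3707650$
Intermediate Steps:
$\left(-1528 - 1029\right) z = \left(-1528 - 1029\right) \left(-1450\right) = \left(-2557\right) \left(-1450\right) = 3707650$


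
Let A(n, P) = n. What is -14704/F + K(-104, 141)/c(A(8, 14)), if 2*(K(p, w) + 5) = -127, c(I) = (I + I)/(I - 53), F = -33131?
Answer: 204723143/1060192 ≈ 193.10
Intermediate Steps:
c(I) = 2*I/(-53 + I) (c(I) = (2*I)/(-53 + I) = 2*I/(-53 + I))
K(p, w) = -137/2 (K(p, w) = -5 + (½)*(-127) = -5 - 127/2 = -137/2)
-14704/F + K(-104, 141)/c(A(8, 14)) = -14704/(-33131) - 137/(2*(2*8/(-53 + 8))) = -14704*(-1/33131) - 137/(2*(2*8/(-45))) = 14704/33131 - 137/(2*(2*8*(-1/45))) = 14704/33131 - 137/(2*(-16/45)) = 14704/33131 - 137/2*(-45/16) = 14704/33131 + 6165/32 = 204723143/1060192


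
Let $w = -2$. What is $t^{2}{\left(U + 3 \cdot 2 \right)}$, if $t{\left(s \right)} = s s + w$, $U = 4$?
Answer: $9604$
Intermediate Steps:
$t{\left(s \right)} = -2 + s^{2}$ ($t{\left(s \right)} = s s - 2 = s^{2} - 2 = -2 + s^{2}$)
$t^{2}{\left(U + 3 \cdot 2 \right)} = \left(-2 + \left(4 + 3 \cdot 2\right)^{2}\right)^{2} = \left(-2 + \left(4 + 6\right)^{2}\right)^{2} = \left(-2 + 10^{2}\right)^{2} = \left(-2 + 100\right)^{2} = 98^{2} = 9604$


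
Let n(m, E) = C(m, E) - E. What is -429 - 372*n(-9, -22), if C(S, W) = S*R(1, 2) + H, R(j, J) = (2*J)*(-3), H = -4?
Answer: -47301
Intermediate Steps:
R(j, J) = -6*J
C(S, W) = -4 - 12*S (C(S, W) = S*(-6*2) - 4 = S*(-12) - 4 = -12*S - 4 = -4 - 12*S)
n(m, E) = -4 - E - 12*m (n(m, E) = (-4 - 12*m) - E = -4 - E - 12*m)
-429 - 372*n(-9, -22) = -429 - 372*(-4 - 1*(-22) - 12*(-9)) = -429 - 372*(-4 + 22 + 108) = -429 - 372*126 = -429 - 46872 = -47301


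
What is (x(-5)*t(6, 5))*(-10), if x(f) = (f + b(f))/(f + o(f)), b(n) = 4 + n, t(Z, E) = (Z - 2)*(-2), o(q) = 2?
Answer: 160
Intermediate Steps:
t(Z, E) = 4 - 2*Z (t(Z, E) = (-2 + Z)*(-2) = 4 - 2*Z)
x(f) = (4 + 2*f)/(2 + f) (x(f) = (f + (4 + f))/(f + 2) = (4 + 2*f)/(2 + f))
(x(-5)*t(6, 5))*(-10) = (2*(4 - 2*6))*(-10) = (2*(4 - 12))*(-10) = (2*(-8))*(-10) = -16*(-10) = 160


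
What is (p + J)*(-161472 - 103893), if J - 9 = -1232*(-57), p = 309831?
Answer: -100855683360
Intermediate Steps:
J = 70233 (J = 9 - 1232*(-57) = 9 + 70224 = 70233)
(p + J)*(-161472 - 103893) = (309831 + 70233)*(-161472 - 103893) = 380064*(-265365) = -100855683360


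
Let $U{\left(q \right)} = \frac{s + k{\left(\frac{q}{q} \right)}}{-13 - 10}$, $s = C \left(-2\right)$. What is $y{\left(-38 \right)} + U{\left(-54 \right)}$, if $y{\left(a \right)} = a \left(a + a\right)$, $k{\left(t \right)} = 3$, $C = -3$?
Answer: $\frac{66415}{23} \approx 2887.6$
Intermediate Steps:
$y{\left(a \right)} = 2 a^{2}$ ($y{\left(a \right)} = a 2 a = 2 a^{2}$)
$s = 6$ ($s = \left(-3\right) \left(-2\right) = 6$)
$U{\left(q \right)} = - \frac{9}{23}$ ($U{\left(q \right)} = \frac{6 + 3}{-13 - 10} = \frac{9}{-23} = 9 \left(- \frac{1}{23}\right) = - \frac{9}{23}$)
$y{\left(-38 \right)} + U{\left(-54 \right)} = 2 \left(-38\right)^{2} - \frac{9}{23} = 2 \cdot 1444 - \frac{9}{23} = 2888 - \frac{9}{23} = \frac{66415}{23}$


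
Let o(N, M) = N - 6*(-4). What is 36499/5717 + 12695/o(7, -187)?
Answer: 73708784/177227 ≈ 415.90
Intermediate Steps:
o(N, M) = 24 + N (o(N, M) = N + 24 = 24 + N)
36499/5717 + 12695/o(7, -187) = 36499/5717 + 12695/(24 + 7) = 36499*(1/5717) + 12695/31 = 36499/5717 + 12695*(1/31) = 36499/5717 + 12695/31 = 73708784/177227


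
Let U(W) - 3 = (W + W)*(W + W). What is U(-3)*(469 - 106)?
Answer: 14157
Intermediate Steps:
U(W) = 3 + 4*W² (U(W) = 3 + (W + W)*(W + W) = 3 + (2*W)*(2*W) = 3 + 4*W²)
U(-3)*(469 - 106) = (3 + 4*(-3)²)*(469 - 106) = (3 + 4*9)*363 = (3 + 36)*363 = 39*363 = 14157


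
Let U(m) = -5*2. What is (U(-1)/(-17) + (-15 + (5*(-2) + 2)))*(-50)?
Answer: 19050/17 ≈ 1120.6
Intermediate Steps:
U(m) = -10
(U(-1)/(-17) + (-15 + (5*(-2) + 2)))*(-50) = (-10/(-17) + (-15 + (5*(-2) + 2)))*(-50) = (-10*(-1/17) + (-15 + (-10 + 2)))*(-50) = (10/17 + (-15 - 8))*(-50) = (10/17 - 23)*(-50) = -381/17*(-50) = 19050/17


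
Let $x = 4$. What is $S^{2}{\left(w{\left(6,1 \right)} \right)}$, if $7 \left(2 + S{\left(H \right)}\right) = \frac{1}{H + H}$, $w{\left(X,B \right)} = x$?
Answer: $\frac{12321}{3136} \approx 3.9289$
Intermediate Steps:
$w{\left(X,B \right)} = 4$
$S{\left(H \right)} = -2 + \frac{1}{14 H}$ ($S{\left(H \right)} = -2 + \frac{1}{7 \left(H + H\right)} = -2 + \frac{1}{7 \cdot 2 H} = -2 + \frac{\frac{1}{2} \frac{1}{H}}{7} = -2 + \frac{1}{14 H}$)
$S^{2}{\left(w{\left(6,1 \right)} \right)} = \left(-2 + \frac{1}{14 \cdot 4}\right)^{2} = \left(-2 + \frac{1}{14} \cdot \frac{1}{4}\right)^{2} = \left(-2 + \frac{1}{56}\right)^{2} = \left(- \frac{111}{56}\right)^{2} = \frac{12321}{3136}$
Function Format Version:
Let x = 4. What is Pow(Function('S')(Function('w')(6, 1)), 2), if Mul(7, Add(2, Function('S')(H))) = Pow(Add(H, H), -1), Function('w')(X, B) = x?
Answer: Rational(12321, 3136) ≈ 3.9289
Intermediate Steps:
Function('w')(X, B) = 4
Function('S')(H) = Add(-2, Mul(Rational(1, 14), Pow(H, -1))) (Function('S')(H) = Add(-2, Mul(Rational(1, 7), Pow(Add(H, H), -1))) = Add(-2, Mul(Rational(1, 7), Pow(Mul(2, H), -1))) = Add(-2, Mul(Rational(1, 7), Mul(Rational(1, 2), Pow(H, -1)))) = Add(-2, Mul(Rational(1, 14), Pow(H, -1))))
Pow(Function('S')(Function('w')(6, 1)), 2) = Pow(Add(-2, Mul(Rational(1, 14), Pow(4, -1))), 2) = Pow(Add(-2, Mul(Rational(1, 14), Rational(1, 4))), 2) = Pow(Add(-2, Rational(1, 56)), 2) = Pow(Rational(-111, 56), 2) = Rational(12321, 3136)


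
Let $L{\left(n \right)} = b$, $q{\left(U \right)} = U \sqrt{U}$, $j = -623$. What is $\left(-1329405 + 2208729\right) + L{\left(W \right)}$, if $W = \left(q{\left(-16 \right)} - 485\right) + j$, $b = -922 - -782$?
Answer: $879184$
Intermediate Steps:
$q{\left(U \right)} = U^{\frac{3}{2}}$
$b = -140$ ($b = -922 + 782 = -140$)
$W = -1108 - 64 i$ ($W = \left(\left(-16\right)^{\frac{3}{2}} - 485\right) - 623 = \left(- 64 i - 485\right) - 623 = \left(-485 - 64 i\right) - 623 = -1108 - 64 i \approx -1108.0 - 64.0 i$)
$L{\left(n \right)} = -140$
$\left(-1329405 + 2208729\right) + L{\left(W \right)} = \left(-1329405 + 2208729\right) - 140 = 879324 - 140 = 879184$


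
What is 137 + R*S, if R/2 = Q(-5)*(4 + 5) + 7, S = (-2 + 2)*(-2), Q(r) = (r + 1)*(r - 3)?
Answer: 137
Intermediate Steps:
Q(r) = (1 + r)*(-3 + r)
S = 0 (S = 0*(-2) = 0)
R = 590 (R = 2*((-3 + (-5)² - 2*(-5))*(4 + 5) + 7) = 2*((-3 + 25 + 10)*9 + 7) = 2*(32*9 + 7) = 2*(288 + 7) = 2*295 = 590)
137 + R*S = 137 + 590*0 = 137 + 0 = 137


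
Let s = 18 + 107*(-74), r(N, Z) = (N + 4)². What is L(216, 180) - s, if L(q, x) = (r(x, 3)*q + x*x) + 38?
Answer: 7353234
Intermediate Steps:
r(N, Z) = (4 + N)²
L(q, x) = 38 + x² + q*(4 + x)² (L(q, x) = ((4 + x)²*q + x*x) + 38 = (q*(4 + x)² + x²) + 38 = (x² + q*(4 + x)²) + 38 = 38 + x² + q*(4 + x)²)
s = -7900 (s = 18 - 7918 = -7900)
L(216, 180) - s = (38 + 180² + 216*(4 + 180)²) - 1*(-7900) = (38 + 32400 + 216*184²) + 7900 = (38 + 32400 + 216*33856) + 7900 = (38 + 32400 + 7312896) + 7900 = 7345334 + 7900 = 7353234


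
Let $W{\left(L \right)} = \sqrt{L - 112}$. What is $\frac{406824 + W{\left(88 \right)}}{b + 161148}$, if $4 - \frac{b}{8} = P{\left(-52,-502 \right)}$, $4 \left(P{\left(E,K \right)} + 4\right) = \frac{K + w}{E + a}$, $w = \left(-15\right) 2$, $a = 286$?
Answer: $\frac{5949801}{2357792} + \frac{117 i \sqrt{6}}{9431168} \approx 2.5235 + 3.0388 \cdot 10^{-5} i$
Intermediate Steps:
$w = -30$
$P{\left(E,K \right)} = -4 + \frac{-30 + K}{4 \left(286 + E\right)}$ ($P{\left(E,K \right)} = -4 + \frac{\left(K - 30\right) \frac{1}{E + 286}}{4} = -4 + \frac{\left(-30 + K\right) \frac{1}{286 + E}}{4} = -4 + \frac{\frac{1}{286 + E} \left(-30 + K\right)}{4} = -4 + \frac{-30 + K}{4 \left(286 + E\right)}$)
$b = \frac{8020}{117}$ ($b = 32 - 8 \frac{-4606 - 502 - -832}{4 \left(286 - 52\right)} = 32 - 8 \frac{-4606 - 502 + 832}{4 \cdot 234} = 32 - 8 \cdot \frac{1}{4} \cdot \frac{1}{234} \left(-4276\right) = 32 - - \frac{4276}{117} = 32 + \frac{4276}{117} = \frac{8020}{117} \approx 68.547$)
$W{\left(L \right)} = \sqrt{-112 + L}$
$\frac{406824 + W{\left(88 \right)}}{b + 161148} = \frac{406824 + \sqrt{-112 + 88}}{\frac{8020}{117} + 161148} = \frac{406824 + \sqrt{-24}}{\frac{18862336}{117}} = \left(406824 + 2 i \sqrt{6}\right) \frac{117}{18862336} = \frac{5949801}{2357792} + \frac{117 i \sqrt{6}}{9431168}$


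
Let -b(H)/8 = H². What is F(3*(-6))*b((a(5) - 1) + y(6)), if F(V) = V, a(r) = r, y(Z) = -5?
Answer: 144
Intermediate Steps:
b(H) = -8*H²
F(3*(-6))*b((a(5) - 1) + y(6)) = (3*(-6))*(-8*((5 - 1) - 5)²) = -(-144)*(4 - 5)² = -(-144)*(-1)² = -(-144) = -18*(-8) = 144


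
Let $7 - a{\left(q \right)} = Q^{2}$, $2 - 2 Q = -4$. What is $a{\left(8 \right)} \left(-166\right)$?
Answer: $332$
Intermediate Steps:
$Q = 3$ ($Q = 1 - -2 = 1 + 2 = 3$)
$a{\left(q \right)} = -2$ ($a{\left(q \right)} = 7 - 3^{2} = 7 - 9 = -2$)
$a{\left(8 \right)} \left(-166\right) = \left(-2\right) \left(-166\right) = 332$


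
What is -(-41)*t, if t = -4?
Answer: -164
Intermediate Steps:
-(-41)*t = -(-41)*(-4) = -1*164 = -164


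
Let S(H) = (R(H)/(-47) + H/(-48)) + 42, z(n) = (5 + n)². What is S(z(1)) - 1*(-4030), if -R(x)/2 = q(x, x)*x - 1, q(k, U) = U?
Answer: 775755/188 ≈ 4126.4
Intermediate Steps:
R(x) = 2 - 2*x² (R(x) = -2*(x*x - 1) = -2*(x² - 1) = -2*(-1 + x²) = 2 - 2*x²)
S(H) = 1972/47 - H/48 + 2*H²/47 (S(H) = ((2 - 2*H²)/(-47) + H/(-48)) + 42 = ((2 - 2*H²)*(-1/47) + H*(-1/48)) + 42 = ((-2/47 + 2*H²/47) - H/48) + 42 = (-2/47 - H/48 + 2*H²/47) + 42 = 1972/47 - H/48 + 2*H²/47)
S(z(1)) - 1*(-4030) = (1972/47 - (5 + 1)²/48 + 2*((5 + 1)²)²/47) - 1*(-4030) = (1972/47 - 1/48*6² + 2*(6²)²/47) + 4030 = (1972/47 - 1/48*36 + (2/47)*36²) + 4030 = (1972/47 - ¾ + (2/47)*1296) + 4030 = (1972/47 - ¾ + 2592/47) + 4030 = 18115/188 + 4030 = 775755/188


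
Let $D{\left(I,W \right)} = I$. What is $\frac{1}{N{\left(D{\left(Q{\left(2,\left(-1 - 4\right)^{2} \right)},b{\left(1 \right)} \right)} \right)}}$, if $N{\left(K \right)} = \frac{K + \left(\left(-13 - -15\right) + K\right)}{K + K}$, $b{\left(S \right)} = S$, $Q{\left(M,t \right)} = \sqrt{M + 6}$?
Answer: $\frac{8}{7} - \frac{2 \sqrt{2}}{7} \approx 0.7388$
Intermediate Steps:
$Q{\left(M,t \right)} = \sqrt{6 + M}$
$N{\left(K \right)} = \frac{2 + 2 K}{2 K}$ ($N{\left(K \right)} = \frac{K + \left(\left(-13 + 15\right) + K\right)}{2 K} = \left(K + \left(2 + K\right)\right) \frac{1}{2 K} = \left(2 + 2 K\right) \frac{1}{2 K} = \frac{2 + 2 K}{2 K}$)
$\frac{1}{N{\left(D{\left(Q{\left(2,\left(-1 - 4\right)^{2} \right)},b{\left(1 \right)} \right)} \right)}} = \frac{1}{\frac{1}{\sqrt{6 + 2}} \left(1 + \sqrt{6 + 2}\right)} = \frac{1}{\frac{1}{\sqrt{8}} \left(1 + \sqrt{8}\right)} = \frac{1}{\frac{1}{2 \sqrt{2}} \left(1 + 2 \sqrt{2}\right)} = \frac{1}{\frac{\sqrt{2}}{4} \left(1 + 2 \sqrt{2}\right)} = \frac{1}{\frac{1}{4} \sqrt{2} \left(1 + 2 \sqrt{2}\right)} = \frac{2 \sqrt{2}}{1 + 2 \sqrt{2}}$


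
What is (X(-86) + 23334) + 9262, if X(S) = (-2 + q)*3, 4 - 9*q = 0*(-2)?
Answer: 97774/3 ≈ 32591.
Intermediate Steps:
q = 4/9 (q = 4/9 - 0*(-2) = 4/9 - ⅑*0 = 4/9 + 0 = 4/9 ≈ 0.44444)
X(S) = -14/3 (X(S) = (-2 + 4/9)*3 = -14/9*3 = -14/3)
(X(-86) + 23334) + 9262 = (-14/3 + 23334) + 9262 = 69988/3 + 9262 = 97774/3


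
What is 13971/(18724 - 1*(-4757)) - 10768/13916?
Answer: -4868581/27230133 ≈ -0.17879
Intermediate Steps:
13971/(18724 - 1*(-4757)) - 10768/13916 = 13971/(18724 + 4757) - 10768*1/13916 = 13971/23481 - 2692/3479 = 13971*(1/23481) - 2692/3479 = 4657/7827 - 2692/3479 = -4868581/27230133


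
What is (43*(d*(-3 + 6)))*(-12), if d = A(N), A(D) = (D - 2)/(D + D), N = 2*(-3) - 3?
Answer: -946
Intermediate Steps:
N = -9 (N = -6 - 3 = -9)
A(D) = (-2 + D)/(2*D) (A(D) = (-2 + D)/((2*D)) = (-2 + D)*(1/(2*D)) = (-2 + D)/(2*D))
d = 11/18 (d = (½)*(-2 - 9)/(-9) = (½)*(-⅑)*(-11) = 11/18 ≈ 0.61111)
(43*(d*(-3 + 6)))*(-12) = (43*(11*(-3 + 6)/18))*(-12) = (43*((11/18)*3))*(-12) = (43*(11/6))*(-12) = (473/6)*(-12) = -946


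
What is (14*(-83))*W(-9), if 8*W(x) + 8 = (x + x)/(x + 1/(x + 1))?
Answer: 63910/73 ≈ 875.48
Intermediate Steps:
W(x) = -1 + x/(4*(x + 1/(1 + x))) (W(x) = -1 + ((x + x)/(x + 1/(x + 1)))/8 = -1 + ((2*x)/(x + 1/(1 + x)))/8 = -1 + (2*x/(x + 1/(1 + x)))/8 = -1 + x/(4*(x + 1/(1 + x))))
(14*(-83))*W(-9) = (14*(-83))*((-4 - 3*(-9) - 3*(-9)**2)/(4*(1 - 9 + (-9)**2))) = -581*(-4 + 27 - 3*81)/(2*(1 - 9 + 81)) = -581*(-4 + 27 - 243)/(2*73) = -581*(-220)/(2*73) = -1162*(-55/73) = 63910/73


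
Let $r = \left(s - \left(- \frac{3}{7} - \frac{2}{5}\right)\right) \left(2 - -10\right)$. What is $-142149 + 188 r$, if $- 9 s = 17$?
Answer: $- \frac{15176813}{105} \approx -1.4454 \cdot 10^{5}$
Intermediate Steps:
$s = - \frac{17}{9}$ ($s = \left(- \frac{1}{9}\right) 17 = - \frac{17}{9} \approx -1.8889$)
$r = - \frac{1336}{105}$ ($r = \left(- \frac{17}{9} - \left(- \frac{3}{7} - \frac{2}{5}\right)\right) \left(2 - -10\right) = \left(- \frac{17}{9} - - \frac{29}{35}\right) \left(2 + 10\right) = \left(- \frac{17}{9} + \left(\frac{3}{7} + \frac{2}{5}\right)\right) 12 = \left(- \frac{17}{9} + \frac{29}{35}\right) 12 = \left(- \frac{334}{315}\right) 12 = - \frac{1336}{105} \approx -12.724$)
$-142149 + 188 r = -142149 + 188 \left(- \frac{1336}{105}\right) = -142149 - \frac{251168}{105} = - \frac{15176813}{105}$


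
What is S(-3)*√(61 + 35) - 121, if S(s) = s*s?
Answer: -121 + 36*√6 ≈ -32.818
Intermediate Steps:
S(s) = s²
S(-3)*√(61 + 35) - 121 = (-3)²*√(61 + 35) - 121 = 9*√96 - 121 = 9*(4*√6) - 121 = 36*√6 - 121 = -121 + 36*√6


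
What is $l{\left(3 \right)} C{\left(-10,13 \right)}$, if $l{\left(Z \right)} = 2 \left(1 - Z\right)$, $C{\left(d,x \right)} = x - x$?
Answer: $0$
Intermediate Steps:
$C{\left(d,x \right)} = 0$
$l{\left(Z \right)} = 2 - 2 Z$
$l{\left(3 \right)} C{\left(-10,13 \right)} = \left(2 - 6\right) 0 = \left(-4\right) 0 = 0$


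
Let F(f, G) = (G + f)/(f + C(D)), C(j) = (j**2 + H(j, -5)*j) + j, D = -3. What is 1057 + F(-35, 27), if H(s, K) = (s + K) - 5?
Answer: 5281/5 ≈ 1056.2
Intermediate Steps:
H(s, K) = -5 + K + s (H(s, K) = (K + s) - 5 = -5 + K + s)
C(j) = j + j**2 + j*(-10 + j) (C(j) = (j**2 + (-5 - 5 + j)*j) + j = (j**2 + (-10 + j)*j) + j = (j**2 + j*(-10 + j)) + j = j + j**2 + j*(-10 + j))
F(f, G) = (G + f)/(45 + f) (F(f, G) = (G + f)/(f - 3*(-9 + 2*(-3))) = (G + f)/(f - 3*(-9 - 6)) = (G + f)/(f - 3*(-15)) = (G + f)/(f + 45) = (G + f)/(45 + f))
1057 + F(-35, 27) = 1057 + (27 - 35)/(45 - 35) = 1057 - 8/10 = 1057 + (1/10)*(-8) = 1057 - 4/5 = 5281/5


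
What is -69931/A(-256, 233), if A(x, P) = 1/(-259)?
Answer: 18112129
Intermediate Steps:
A(x, P) = -1/259
-69931/A(-256, 233) = -69931/(-1/259) = -69931*(-259) = 18112129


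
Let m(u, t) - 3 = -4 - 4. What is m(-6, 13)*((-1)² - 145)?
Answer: 720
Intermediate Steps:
m(u, t) = -5 (m(u, t) = 3 + (-4 - 4) = 3 - 8 = -5)
m(-6, 13)*((-1)² - 145) = -5*((-1)² - 145) = -5*(1 - 145) = -5*(-144) = 720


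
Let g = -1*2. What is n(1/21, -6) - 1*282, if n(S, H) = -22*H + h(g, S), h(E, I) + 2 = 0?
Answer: -152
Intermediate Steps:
g = -2
h(E, I) = -2 (h(E, I) = -2 + 0 = -2)
n(S, H) = -2 - 22*H (n(S, H) = -22*H - 2 = -2 - 22*H)
n(1/21, -6) - 1*282 = (-2 - 22*(-6)) - 1*282 = (-2 + 132) - 282 = 130 - 282 = -152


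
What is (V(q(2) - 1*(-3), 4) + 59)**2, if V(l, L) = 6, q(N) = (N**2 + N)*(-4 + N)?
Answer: 4225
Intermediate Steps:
q(N) = (-4 + N)*(N + N**2) (q(N) = (N + N**2)*(-4 + N) = (-4 + N)*(N + N**2))
(V(q(2) - 1*(-3), 4) + 59)**2 = (6 + 59)**2 = 65**2 = 4225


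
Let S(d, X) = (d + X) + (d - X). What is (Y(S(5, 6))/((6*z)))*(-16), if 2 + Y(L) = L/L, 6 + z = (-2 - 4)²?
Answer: 4/45 ≈ 0.088889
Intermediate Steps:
S(d, X) = 2*d (S(d, X) = (X + d) + (d - X) = 2*d)
z = 30 (z = -6 + (-2 - 4)² = -6 + (-6)² = -6 + 36 = 30)
Y(L) = -1 (Y(L) = -2 + L/L = -2 + 1 = -1)
(Y(S(5, 6))/((6*z)))*(-16) = -1/(6*30)*(-16) = -1/180*(-16) = 4/45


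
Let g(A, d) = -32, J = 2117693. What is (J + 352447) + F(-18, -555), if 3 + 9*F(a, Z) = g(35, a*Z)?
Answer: 22231225/9 ≈ 2.4701e+6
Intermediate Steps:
F(a, Z) = -35/9 (F(a, Z) = -⅓ + (⅑)*(-32) = -⅓ - 32/9 = -35/9)
(J + 352447) + F(-18, -555) = (2117693 + 352447) - 35/9 = 2470140 - 35/9 = 22231225/9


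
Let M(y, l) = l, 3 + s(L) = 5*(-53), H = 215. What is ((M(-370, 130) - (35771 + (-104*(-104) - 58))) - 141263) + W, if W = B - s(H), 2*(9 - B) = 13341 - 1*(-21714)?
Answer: -409825/2 ≈ -2.0491e+5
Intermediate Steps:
s(L) = -268 (s(L) = -3 + 5*(-53) = -3 - 265 = -268)
B = -35037/2 (B = 9 - (13341 - 1*(-21714))/2 = 9 - (13341 + 21714)/2 = 9 - 1/2*35055 = 9 - 35055/2 = -35037/2 ≈ -17519.)
W = -34501/2 (W = -35037/2 - 1*(-268) = -35037/2 + 268 = -34501/2 ≈ -17251.)
((M(-370, 130) - (35771 + (-104*(-104) - 58))) - 141263) + W = ((130 - (35771 + (-104*(-104) - 58))) - 141263) - 34501/2 = ((130 - (35771 + (10816 - 58))) - 141263) - 34501/2 = ((130 - (35771 + 10758)) - 141263) - 34501/2 = ((130 - 1*46529) - 141263) - 34501/2 = ((130 - 46529) - 141263) - 34501/2 = (-46399 - 141263) - 34501/2 = -187662 - 34501/2 = -409825/2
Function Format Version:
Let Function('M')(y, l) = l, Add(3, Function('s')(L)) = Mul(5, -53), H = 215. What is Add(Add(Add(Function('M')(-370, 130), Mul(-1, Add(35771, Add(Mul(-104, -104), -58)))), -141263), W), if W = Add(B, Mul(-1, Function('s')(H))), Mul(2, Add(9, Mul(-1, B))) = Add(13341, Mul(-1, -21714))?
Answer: Rational(-409825, 2) ≈ -2.0491e+5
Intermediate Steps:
Function('s')(L) = -268 (Function('s')(L) = Add(-3, Mul(5, -53)) = Add(-3, -265) = -268)
B = Rational(-35037, 2) (B = Add(9, Mul(Rational(-1, 2), Add(13341, Mul(-1, -21714)))) = Add(9, Mul(Rational(-1, 2), Add(13341, 21714))) = Add(9, Mul(Rational(-1, 2), 35055)) = Add(9, Rational(-35055, 2)) = Rational(-35037, 2) ≈ -17519.)
W = Rational(-34501, 2) (W = Add(Rational(-35037, 2), Mul(-1, -268)) = Add(Rational(-35037, 2), 268) = Rational(-34501, 2) ≈ -17251.)
Add(Add(Add(Function('M')(-370, 130), Mul(-1, Add(35771, Add(Mul(-104, -104), -58)))), -141263), W) = Add(Add(Add(130, Mul(-1, Add(35771, Add(Mul(-104, -104), -58)))), -141263), Rational(-34501, 2)) = Add(Add(Add(130, Mul(-1, Add(35771, Add(10816, -58)))), -141263), Rational(-34501, 2)) = Add(Add(Add(130, Mul(-1, Add(35771, 10758))), -141263), Rational(-34501, 2)) = Add(Add(Add(130, Mul(-1, 46529)), -141263), Rational(-34501, 2)) = Add(Add(Add(130, -46529), -141263), Rational(-34501, 2)) = Add(Add(-46399, -141263), Rational(-34501, 2)) = Add(-187662, Rational(-34501, 2)) = Rational(-409825, 2)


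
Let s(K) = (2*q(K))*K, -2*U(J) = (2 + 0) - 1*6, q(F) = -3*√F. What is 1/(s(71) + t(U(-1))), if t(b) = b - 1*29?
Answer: 3/1431563 - 142*√71/4294689 ≈ -0.00027651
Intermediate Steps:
U(J) = 2 (U(J) = -((2 + 0) - 1*6)/2 = -(2 - 6)/2 = -½*(-4) = 2)
t(b) = -29 + b (t(b) = b - 29 = -29 + b)
s(K) = -6*K^(3/2) (s(K) = (2*(-3*√K))*K = (-6*√K)*K = -6*K^(3/2))
1/(s(71) + t(U(-1))) = 1/(-426*√71 + (-29 + 2)) = 1/(-426*√71 - 27) = 1/(-27 - 426*√71)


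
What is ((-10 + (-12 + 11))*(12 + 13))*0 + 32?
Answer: 32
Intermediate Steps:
((-10 + (-12 + 11))*(12 + 13))*0 + 32 = ((-10 - 1)*25)*0 + 32 = -11*25*0 + 32 = -275*0 + 32 = 0 + 32 = 32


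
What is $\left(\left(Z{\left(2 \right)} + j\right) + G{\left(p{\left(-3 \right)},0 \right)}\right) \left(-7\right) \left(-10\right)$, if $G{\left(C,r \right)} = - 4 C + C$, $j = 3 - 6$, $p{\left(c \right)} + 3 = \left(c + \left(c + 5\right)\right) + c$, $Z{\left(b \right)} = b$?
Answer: $1400$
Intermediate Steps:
$p{\left(c \right)} = 2 + 3 c$ ($p{\left(c \right)} = -3 + \left(\left(c + \left(c + 5\right)\right) + c\right) = -3 + \left(\left(c + \left(5 + c\right)\right) + c\right) = -3 + \left(\left(5 + 2 c\right) + c\right) = -3 + \left(5 + 3 c\right) = 2 + 3 c$)
$j = -3$ ($j = 3 - 6 = -3$)
$G{\left(C,r \right)} = - 3 C$
$\left(\left(Z{\left(2 \right)} + j\right) + G{\left(p{\left(-3 \right)},0 \right)}\right) \left(-7\right) \left(-10\right) = \left(\left(2 - 3\right) - 3 \left(2 + 3 \left(-3\right)\right)\right) \left(-7\right) \left(-10\right) = \left(-1 - 3 \left(2 - 9\right)\right) \left(-7\right) \left(-10\right) = \left(-1 - -21\right) \left(-7\right) \left(-10\right) = \left(-1 + 21\right) \left(-7\right) \left(-10\right) = 20 \left(-7\right) \left(-10\right) = \left(-140\right) \left(-10\right) = 1400$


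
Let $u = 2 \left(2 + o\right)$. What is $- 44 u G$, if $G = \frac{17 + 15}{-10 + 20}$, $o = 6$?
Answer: $- \frac{11264}{5} \approx -2252.8$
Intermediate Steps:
$G = \frac{16}{5}$ ($G = \frac{32}{10} = 32 \cdot \frac{1}{10} = \frac{16}{5} \approx 3.2$)
$u = 16$ ($u = 2 \left(2 + 6\right) = 2 \cdot 8 = 16$)
$- 44 u G = \left(-44\right) 16 \cdot \frac{16}{5} = \left(-704\right) \frac{16}{5} = - \frac{11264}{5}$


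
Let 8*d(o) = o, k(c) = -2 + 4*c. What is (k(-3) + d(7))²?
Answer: 11025/64 ≈ 172.27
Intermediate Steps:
d(o) = o/8
(k(-3) + d(7))² = ((-2 + 4*(-3)) + (⅛)*7)² = ((-2 - 12) + 7/8)² = (-14 + 7/8)² = (-105/8)² = 11025/64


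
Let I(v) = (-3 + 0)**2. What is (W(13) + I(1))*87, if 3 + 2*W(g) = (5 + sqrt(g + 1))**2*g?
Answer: 22707 + 5655*sqrt(14) ≈ 43866.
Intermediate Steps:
I(v) = 9 (I(v) = (-3)**2 = 9)
W(g) = -3/2 + g*(5 + sqrt(1 + g))**2/2 (W(g) = -3/2 + ((5 + sqrt(g + 1))**2*g)/2 = -3/2 + ((5 + sqrt(1 + g))**2*g)/2 = -3/2 + (g*(5 + sqrt(1 + g))**2)/2 = -3/2 + g*(5 + sqrt(1 + g))**2/2)
(W(13) + I(1))*87 = ((-3/2 + (1/2)*13*(5 + sqrt(1 + 13))**2) + 9)*87 = ((-3/2 + (1/2)*13*(5 + sqrt(14))**2) + 9)*87 = ((-3/2 + 13*(5 + sqrt(14))**2/2) + 9)*87 = (15/2 + 13*(5 + sqrt(14))**2/2)*87 = 1305/2 + 1131*(5 + sqrt(14))**2/2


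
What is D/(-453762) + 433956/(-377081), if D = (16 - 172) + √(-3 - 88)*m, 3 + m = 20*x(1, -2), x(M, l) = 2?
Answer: -32808986306/28517504787 - 37*I*√91/453762 ≈ -1.1505 - 0.00077785*I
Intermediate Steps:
m = 37 (m = -3 + 20*2 = -3 + 40 = 37)
D = -156 + 37*I*√91 (D = (16 - 172) + √(-3 - 88)*37 = -156 + √(-91)*37 = -156 + (I*√91)*37 = -156 + 37*I*√91 ≈ -156.0 + 352.96*I)
D/(-453762) + 433956/(-377081) = (-156 + 37*I*√91)/(-453762) + 433956/(-377081) = (-156 + 37*I*√91)*(-1/453762) + 433956*(-1/377081) = (26/75627 - 37*I*√91/453762) - 433956/377081 = -32808986306/28517504787 - 37*I*√91/453762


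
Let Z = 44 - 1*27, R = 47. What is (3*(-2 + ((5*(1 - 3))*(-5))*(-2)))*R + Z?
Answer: -14365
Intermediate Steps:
Z = 17 (Z = 44 - 27 = 17)
(3*(-2 + ((5*(1 - 3))*(-5))*(-2)))*R + Z = (3*(-2 + ((5*(1 - 3))*(-5))*(-2)))*47 + 17 = (3*(-2 + ((5*(-2))*(-5))*(-2)))*47 + 17 = (3*(-2 - 10*(-5)*(-2)))*47 + 17 = (3*(-2 + 50*(-2)))*47 + 17 = (3*(-2 - 100))*47 + 17 = (3*(-102))*47 + 17 = -306*47 + 17 = -14382 + 17 = -14365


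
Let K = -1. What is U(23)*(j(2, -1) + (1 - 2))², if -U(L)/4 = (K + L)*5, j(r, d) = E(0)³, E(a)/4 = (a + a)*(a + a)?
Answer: -440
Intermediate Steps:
E(a) = 16*a² (E(a) = 4*((a + a)*(a + a)) = 4*((2*a)*(2*a)) = 4*(4*a²) = 16*a²)
j(r, d) = 0 (j(r, d) = (16*0²)³ = (16*0)³ = 0³ = 0)
U(L) = 20 - 20*L (U(L) = -4*(-1 + L)*5 = -4*(-5 + 5*L) = 20 - 20*L)
U(23)*(j(2, -1) + (1 - 2))² = (20 - 20*23)*(0 + (1 - 2))² = (20 - 460)*(0 - 1)² = -440*(-1)² = -440*1 = -440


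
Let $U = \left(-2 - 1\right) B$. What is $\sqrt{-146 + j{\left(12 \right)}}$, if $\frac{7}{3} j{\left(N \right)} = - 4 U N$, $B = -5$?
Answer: $\frac{i \sqrt{22274}}{7} \approx 21.321 i$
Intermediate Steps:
$U = 15$ ($U = \left(-2 - 1\right) \left(-5\right) = \left(-3\right) \left(-5\right) = 15$)
$j{\left(N \right)} = - \frac{180 N}{7}$ ($j{\left(N \right)} = \frac{3 \left(-4\right) 15 N}{7} = \frac{3 \left(- 60 N\right)}{7} = - \frac{180 N}{7}$)
$\sqrt{-146 + j{\left(12 \right)}} = \sqrt{-146 - \frac{2160}{7}} = \sqrt{- \frac{3182}{7}} = \frac{i \sqrt{22274}}{7}$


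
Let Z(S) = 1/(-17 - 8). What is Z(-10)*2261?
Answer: -2261/25 ≈ -90.440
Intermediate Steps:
Z(S) = -1/25 (Z(S) = 1/(-25) = -1/25)
Z(-10)*2261 = -1/25*2261 = -2261/25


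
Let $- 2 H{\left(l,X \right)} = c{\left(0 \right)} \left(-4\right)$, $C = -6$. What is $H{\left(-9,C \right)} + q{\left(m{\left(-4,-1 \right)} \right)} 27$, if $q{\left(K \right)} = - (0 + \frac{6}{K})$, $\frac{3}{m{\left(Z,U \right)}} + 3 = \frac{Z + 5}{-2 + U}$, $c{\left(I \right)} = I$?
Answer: $180$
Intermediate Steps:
$m{\left(Z,U \right)} = \frac{3}{-3 + \frac{5 + Z}{-2 + U}}$ ($m{\left(Z,U \right)} = \frac{3}{-3 + \frac{Z + 5}{-2 + U}} = \frac{3}{-3 + \frac{5 + Z}{-2 + U}}$)
$q{\left(K \right)} = - \frac{6}{K}$
$H{\left(l,X \right)} = 0$ ($H{\left(l,X \right)} = - \frac{0 \left(-4\right)}{2} = \left(- \frac{1}{2}\right) 0 = 0$)
$H{\left(-9,C \right)} + q{\left(m{\left(-4,-1 \right)} \right)} 27 = 0 + - \frac{6}{3 \frac{1}{11 - 4 - -3} \left(-2 - 1\right)} 27 = 0 + - \frac{6}{3 \frac{1}{11 - 4 + 3} \left(-3\right)} 27 = 0 + - \frac{6}{3 \cdot \frac{1}{10} \left(-3\right)} 27 = 0 + - \frac{6}{- \frac{9}{10}} \cdot 27 = 0 + \left(-6\right) \left(- \frac{10}{9}\right) 27 = 0 + \frac{20}{3} \cdot 27 = 0 + 180 = 180$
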